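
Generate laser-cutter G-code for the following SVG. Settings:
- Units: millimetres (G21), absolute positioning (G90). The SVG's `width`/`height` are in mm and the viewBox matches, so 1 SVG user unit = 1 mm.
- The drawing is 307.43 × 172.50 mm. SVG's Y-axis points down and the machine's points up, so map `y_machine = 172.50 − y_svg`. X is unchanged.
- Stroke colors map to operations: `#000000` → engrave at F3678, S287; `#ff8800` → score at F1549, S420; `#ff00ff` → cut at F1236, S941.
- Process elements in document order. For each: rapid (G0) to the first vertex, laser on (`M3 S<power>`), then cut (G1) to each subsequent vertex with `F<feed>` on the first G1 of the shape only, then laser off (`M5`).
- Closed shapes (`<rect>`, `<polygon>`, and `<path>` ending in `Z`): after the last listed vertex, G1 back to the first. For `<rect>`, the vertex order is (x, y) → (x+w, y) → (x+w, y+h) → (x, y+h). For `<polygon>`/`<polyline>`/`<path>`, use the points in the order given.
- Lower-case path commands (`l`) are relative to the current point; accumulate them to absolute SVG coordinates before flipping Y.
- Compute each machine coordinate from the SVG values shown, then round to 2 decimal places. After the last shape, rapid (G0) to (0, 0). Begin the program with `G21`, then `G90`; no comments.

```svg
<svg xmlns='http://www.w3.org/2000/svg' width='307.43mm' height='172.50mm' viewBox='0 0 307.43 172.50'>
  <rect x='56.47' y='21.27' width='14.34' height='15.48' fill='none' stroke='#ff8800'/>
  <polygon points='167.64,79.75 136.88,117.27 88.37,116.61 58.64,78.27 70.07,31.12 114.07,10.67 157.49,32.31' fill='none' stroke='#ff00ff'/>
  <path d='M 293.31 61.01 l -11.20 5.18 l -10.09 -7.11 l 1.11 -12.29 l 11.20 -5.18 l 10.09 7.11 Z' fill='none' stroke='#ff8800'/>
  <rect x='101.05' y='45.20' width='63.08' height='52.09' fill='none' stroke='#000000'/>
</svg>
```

G21
G90
G0 X56.47 Y151.23
M3 S420
G1 X70.81 Y151.23 F1549
G1 X70.81 Y135.75
G1 X56.47 Y135.75
G1 X56.47 Y151.23
M5
G0 X167.64 Y92.75
M3 S941
G1 X136.88 Y55.23 F1236
G1 X88.37 Y55.89
G1 X58.64 Y94.23
G1 X70.07 Y141.38
G1 X114.07 Y161.83
G1 X157.49 Y140.19
G1 X167.64 Y92.75
M5
G0 X293.31 Y111.49
M3 S420
G1 X282.11 Y106.31 F1549
G1 X272.02 Y113.42
G1 X273.13 Y125.71
G1 X284.33 Y130.89
G1 X294.42 Y123.78
G1 X293.31 Y111.49
M5
G0 X101.05 Y127.30
M3 S287
G1 X164.13 Y127.30 F3678
G1 X164.13 Y75.21
G1 X101.05 Y75.21
G1 X101.05 Y127.30
M5
G0 X0.00 Y0.00

viewBox `0 0 307.43 172.50` with mm width/height → 1 unit = 1 mm. Flip: y_m = 172.50 − y_svg.

**Shape 1** — `<rect>` rectangle, stroke `#ff8800` → score (S420, F1549). Machine vertices: (56.47,151.23) → (70.81,151.23) → (70.81,135.75) → (56.47,135.75) → (56.47,151.23). Closed: final G1 returns to the first vertex.

**Shape 2** — `<polygon>` regular polygon, stroke `#ff00ff` → cut (S941, F1236). Machine vertices: (167.64,92.75) → (136.88,55.23) → (88.37,55.89) → (58.64,94.23) → (70.07,141.38) → (114.07,161.83) → (157.49,140.19) → (167.64,92.75). Closed: final G1 returns to the first vertex.

**Shape 3** — `<path>` regular polygon, stroke `#ff8800` → score (S420, F1549). Machine vertices: (293.31,111.49) → (282.11,106.31) → (272.02,113.42) → (273.13,125.71) → (284.33,130.89) → (294.42,123.78) → (293.31,111.49). Closed: final G1 returns to the first vertex.

**Shape 4** — `<rect>` rectangle, stroke `#000000` → engrave (S287, F3678). Machine vertices: (101.05,127.30) → (164.13,127.30) → (164.13,75.21) → (101.05,75.21) → (101.05,127.30). Closed: final G1 returns to the first vertex.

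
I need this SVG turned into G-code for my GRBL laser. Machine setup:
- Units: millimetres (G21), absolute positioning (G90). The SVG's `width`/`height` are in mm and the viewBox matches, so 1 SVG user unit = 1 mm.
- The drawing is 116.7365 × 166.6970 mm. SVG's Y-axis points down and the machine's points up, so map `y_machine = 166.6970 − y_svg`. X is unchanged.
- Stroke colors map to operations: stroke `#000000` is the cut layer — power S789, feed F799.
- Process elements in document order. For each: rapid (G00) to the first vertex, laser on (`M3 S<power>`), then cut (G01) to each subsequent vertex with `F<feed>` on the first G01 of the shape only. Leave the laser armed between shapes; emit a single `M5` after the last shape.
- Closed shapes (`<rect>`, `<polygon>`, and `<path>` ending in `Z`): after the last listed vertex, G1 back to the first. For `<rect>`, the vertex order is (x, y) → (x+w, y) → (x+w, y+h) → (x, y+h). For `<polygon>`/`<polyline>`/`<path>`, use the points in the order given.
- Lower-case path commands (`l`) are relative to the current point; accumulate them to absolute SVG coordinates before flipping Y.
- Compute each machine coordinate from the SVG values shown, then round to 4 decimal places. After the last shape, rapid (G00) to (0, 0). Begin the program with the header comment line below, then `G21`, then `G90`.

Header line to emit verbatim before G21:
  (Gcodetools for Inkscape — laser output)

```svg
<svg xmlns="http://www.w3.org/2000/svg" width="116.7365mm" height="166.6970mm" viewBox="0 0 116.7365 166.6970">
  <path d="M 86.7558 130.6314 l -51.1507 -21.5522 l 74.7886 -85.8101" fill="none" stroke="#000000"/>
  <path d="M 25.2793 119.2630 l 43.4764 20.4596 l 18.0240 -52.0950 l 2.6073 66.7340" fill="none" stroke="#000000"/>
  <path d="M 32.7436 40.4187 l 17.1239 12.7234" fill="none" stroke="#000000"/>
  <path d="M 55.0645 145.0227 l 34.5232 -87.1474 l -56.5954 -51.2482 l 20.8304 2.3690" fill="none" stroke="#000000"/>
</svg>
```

1 u = 1 mm; y_m = 166.6970 − y.

[1] `<path>` open polyline, #000000→cut S789 F799: (86.7558,36.0656) → (35.6051,57.6178) → (110.3937,143.4279)

[2] `<path>` open polyline, #000000→cut S789 F799: (25.2793,47.4340) → (68.7557,26.9744) → (86.7797,79.0694) → (89.3870,12.3354)

[3] `<path>` line segment, #000000→cut S789 F799: (32.7436,126.2783) → (49.8675,113.5549)

[4] `<path>` open polyline, #000000→cut S789 F799: (55.0645,21.6743) → (89.5877,108.8217) → (32.9923,160.0699) → (53.8227,157.7009)

(Gcodetools for Inkscape — laser output)
G21
G90
G00 X86.7558 Y36.0656
M3 S789
G01 X35.6051 Y57.6178 F799
G01 X110.3937 Y143.4279
G00 X25.2793 Y47.4340
M3 S789
G01 X68.7557 Y26.9744 F799
G01 X86.7797 Y79.0694
G01 X89.3870 Y12.3354
G00 X32.7436 Y126.2783
M3 S789
G01 X49.8675 Y113.5549 F799
G00 X55.0645 Y21.6743
M3 S789
G01 X89.5877 Y108.8217 F799
G01 X32.9923 Y160.0699
G01 X53.8227 Y157.7009
M5
G00 X0.0000 Y0.0000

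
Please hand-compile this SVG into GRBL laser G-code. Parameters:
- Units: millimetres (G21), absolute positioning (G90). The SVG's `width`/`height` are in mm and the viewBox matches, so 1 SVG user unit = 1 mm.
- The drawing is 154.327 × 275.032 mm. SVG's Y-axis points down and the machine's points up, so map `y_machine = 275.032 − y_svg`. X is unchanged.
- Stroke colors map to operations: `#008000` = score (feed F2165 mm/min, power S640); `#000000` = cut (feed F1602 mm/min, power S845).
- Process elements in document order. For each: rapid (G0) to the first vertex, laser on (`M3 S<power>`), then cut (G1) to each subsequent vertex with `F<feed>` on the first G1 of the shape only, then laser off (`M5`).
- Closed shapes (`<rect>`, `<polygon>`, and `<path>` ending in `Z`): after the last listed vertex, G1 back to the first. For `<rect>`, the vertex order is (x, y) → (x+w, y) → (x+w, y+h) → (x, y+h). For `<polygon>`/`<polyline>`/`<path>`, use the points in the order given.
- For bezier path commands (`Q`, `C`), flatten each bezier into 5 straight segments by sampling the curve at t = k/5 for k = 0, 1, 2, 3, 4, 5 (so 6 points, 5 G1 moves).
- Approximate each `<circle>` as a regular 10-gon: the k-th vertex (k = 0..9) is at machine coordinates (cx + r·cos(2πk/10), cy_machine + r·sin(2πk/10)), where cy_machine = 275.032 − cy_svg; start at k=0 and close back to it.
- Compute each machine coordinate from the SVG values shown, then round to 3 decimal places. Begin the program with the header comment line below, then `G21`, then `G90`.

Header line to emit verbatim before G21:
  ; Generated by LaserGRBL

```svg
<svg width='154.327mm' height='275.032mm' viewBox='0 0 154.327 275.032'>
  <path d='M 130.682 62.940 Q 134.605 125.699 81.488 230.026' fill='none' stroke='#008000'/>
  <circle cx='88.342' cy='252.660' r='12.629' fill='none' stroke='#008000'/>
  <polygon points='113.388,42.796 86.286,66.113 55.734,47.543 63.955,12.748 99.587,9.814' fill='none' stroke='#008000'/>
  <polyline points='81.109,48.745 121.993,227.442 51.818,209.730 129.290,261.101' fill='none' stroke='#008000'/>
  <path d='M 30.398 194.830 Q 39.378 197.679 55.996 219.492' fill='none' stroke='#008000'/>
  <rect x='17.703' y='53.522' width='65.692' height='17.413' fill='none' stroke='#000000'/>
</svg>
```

1 u = 1 mm; y_m = 275.032 − y.

[1] `<path>` quadratic bezier, #008000→score S640 F2165: (130.682,212.092) → (129.970,185.326) → (124.694,155.234) → (114.855,121.817) → (100.453,85.074) → (81.488,45.006)

[2] `<circle>` circle, #008000→score S640 F2165: (100.971,22.372) → (98.559,29.795) → (92.245,34.383) → (84.439,34.383) → (78.125,29.795) → (75.713,22.372) → (78.125,14.949) → (84.439,10.361) → (92.245,10.361) → (98.559,14.949) → (100.971,22.372) (closed)

[3] `<polygon>` regular polygon, #008000→score S640 F2165: (113.388,232.236) → (86.286,208.919) → (55.734,227.489) → (63.955,262.284) → (99.587,265.218) → (113.388,232.236) (closed)

[4] `<polyline>` open polyline, #008000→score S640 F2165: (81.109,226.287) → (121.993,47.590) → (51.818,65.302) → (129.290,13.931)

[5] `<path>` quadratic bezier, #008000→score S640 F2165: (30.398,80.202) → (34.296,78.304) → (38.804,74.889) → (43.924,69.956) → (49.654,63.507) → (55.996,55.540)

[6] `<rect>` rectangle, #000000→cut S845 F1602: (17.703,221.510) → (83.395,221.510) → (83.395,204.097) → (17.703,204.097) → (17.703,221.510) (closed)

; Generated by LaserGRBL
G21
G90
G0 X130.682 Y212.092
M3 S640
G1 X129.970 Y185.326 F2165
G1 X124.694 Y155.234
G1 X114.855 Y121.817
G1 X100.453 Y85.074
G1 X81.488 Y45.006
M5
G0 X100.971 Y22.372
M3 S640
G1 X98.559 Y29.795 F2165
G1 X92.245 Y34.383
G1 X84.439 Y34.383
G1 X78.125 Y29.795
G1 X75.713 Y22.372
G1 X78.125 Y14.949
G1 X84.439 Y10.361
G1 X92.245 Y10.361
G1 X98.559 Y14.949
G1 X100.971 Y22.372
M5
G0 X113.388 Y232.236
M3 S640
G1 X86.286 Y208.919 F2165
G1 X55.734 Y227.489
G1 X63.955 Y262.284
G1 X99.587 Y265.218
G1 X113.388 Y232.236
M5
G0 X81.109 Y226.287
M3 S640
G1 X121.993 Y47.590 F2165
G1 X51.818 Y65.302
G1 X129.290 Y13.931
M5
G0 X30.398 Y80.202
M3 S640
G1 X34.296 Y78.304 F2165
G1 X38.804 Y74.889
G1 X43.924 Y69.956
G1 X49.654 Y63.507
G1 X55.996 Y55.540
M5
G0 X17.703 Y221.510
M3 S845
G1 X83.395 Y221.510 F1602
G1 X83.395 Y204.097
G1 X17.703 Y204.097
G1 X17.703 Y221.510
M5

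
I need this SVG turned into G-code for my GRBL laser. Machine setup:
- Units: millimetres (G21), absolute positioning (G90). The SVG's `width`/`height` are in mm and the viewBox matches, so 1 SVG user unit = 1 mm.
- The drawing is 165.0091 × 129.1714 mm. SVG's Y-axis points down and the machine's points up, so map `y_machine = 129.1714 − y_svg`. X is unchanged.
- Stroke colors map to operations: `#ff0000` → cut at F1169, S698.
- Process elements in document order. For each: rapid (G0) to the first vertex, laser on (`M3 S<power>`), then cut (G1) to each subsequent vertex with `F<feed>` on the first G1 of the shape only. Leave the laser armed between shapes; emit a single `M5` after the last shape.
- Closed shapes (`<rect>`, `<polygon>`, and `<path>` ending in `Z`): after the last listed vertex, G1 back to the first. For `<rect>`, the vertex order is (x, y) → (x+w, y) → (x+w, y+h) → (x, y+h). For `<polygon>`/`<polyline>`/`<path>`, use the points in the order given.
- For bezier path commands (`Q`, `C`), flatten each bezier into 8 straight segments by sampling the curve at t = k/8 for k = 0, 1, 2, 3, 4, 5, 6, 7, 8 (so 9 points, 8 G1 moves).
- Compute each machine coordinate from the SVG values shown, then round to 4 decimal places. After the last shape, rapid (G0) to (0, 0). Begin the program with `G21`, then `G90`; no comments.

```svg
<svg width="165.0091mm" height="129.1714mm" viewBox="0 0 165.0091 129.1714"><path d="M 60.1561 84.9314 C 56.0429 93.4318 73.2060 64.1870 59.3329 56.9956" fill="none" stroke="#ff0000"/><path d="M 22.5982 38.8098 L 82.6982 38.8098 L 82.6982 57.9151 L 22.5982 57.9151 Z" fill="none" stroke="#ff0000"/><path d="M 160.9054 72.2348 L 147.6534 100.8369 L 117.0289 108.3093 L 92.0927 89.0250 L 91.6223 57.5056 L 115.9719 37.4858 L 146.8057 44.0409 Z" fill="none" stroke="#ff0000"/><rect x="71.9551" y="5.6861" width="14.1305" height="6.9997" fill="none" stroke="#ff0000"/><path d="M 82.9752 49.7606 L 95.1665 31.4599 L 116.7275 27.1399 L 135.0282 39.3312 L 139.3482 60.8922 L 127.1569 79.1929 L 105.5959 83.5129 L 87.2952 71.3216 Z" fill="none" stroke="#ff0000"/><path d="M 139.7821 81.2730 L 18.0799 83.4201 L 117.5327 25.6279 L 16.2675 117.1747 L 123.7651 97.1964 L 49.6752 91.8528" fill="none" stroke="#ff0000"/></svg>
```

G21
G90
G0 X60.1561 Y44.2400
M3 S698
G1 X59.5088 Y42.7049 F1169
G1 X60.2431 Y44.0076
G1 X61.7460 Y47.4474
G1 X63.4045 Y52.3235
G1 X64.6054 Y57.9351
G1 X64.7358 Y63.5816
G1 X63.1827 Y68.5621
G1 X59.3329 Y72.1758
G0 X22.5982 Y90.3616
M3 S698
G1 X82.6982 Y90.3616 F1169
G1 X82.6982 Y71.2563
G1 X22.5982 Y71.2563
G1 X22.5982 Y90.3616
G0 X160.9054 Y56.9366
M3 S698
G1 X147.6534 Y28.3345 F1169
G1 X117.0289 Y20.8621
G1 X92.0927 Y40.1464
G1 X91.6223 Y71.6658
G1 X115.9719 Y91.6856
G1 X146.8057 Y85.1305
G1 X160.9054 Y56.9366
G0 X71.9551 Y123.4853
M3 S698
G1 X86.0856 Y123.4853 F1169
G1 X86.0856 Y116.4856
G1 X71.9551 Y116.4856
G1 X71.9551 Y123.4853
G0 X82.9752 Y79.4108
M3 S698
G1 X95.1665 Y97.7115 F1169
G1 X116.7275 Y102.0315
G1 X135.0282 Y89.8402
G1 X139.3482 Y68.2792
G1 X127.1569 Y49.9785
G1 X105.5959 Y45.6585
G1 X87.2952 Y57.8498
G1 X82.9752 Y79.4108
G0 X139.7821 Y47.8984
M3 S698
G1 X18.0799 Y45.7513 F1169
G1 X117.5327 Y103.5435
G1 X16.2675 Y11.9967
G1 X123.7651 Y31.9750
G1 X49.6752 Y37.3186
M5
G0 X0.0000 Y0.0000

1 u = 1 mm; y_m = 129.1714 − y.

[1] `<path>` cubic bezier, #ff0000→cut S698 F1169: (60.1561,44.2400) → (59.5088,42.7049) → (60.2431,44.0076) → (61.7460,47.4474) → (63.4045,52.3235) → (64.6054,57.9351) → (64.7358,63.5816) → (63.1827,68.5621) → (59.3329,72.1758)

[2] `<path>` rectangle, #ff0000→cut S698 F1169: (22.5982,90.3616) → (82.6982,90.3616) → (82.6982,71.2563) → (22.5982,71.2563) → (22.5982,90.3616) (closed)

[3] `<path>` regular polygon, #ff0000→cut S698 F1169: (160.9054,56.9366) → (147.6534,28.3345) → (117.0289,20.8621) → (92.0927,40.1464) → (91.6223,71.6658) → (115.9719,91.6856) → (146.8057,85.1305) → (160.9054,56.9366) (closed)

[4] `<rect>` rectangle, #ff0000→cut S698 F1169: (71.9551,123.4853) → (86.0856,123.4853) → (86.0856,116.4856) → (71.9551,116.4856) → (71.9551,123.4853) (closed)

[5] `<path>` regular polygon, #ff0000→cut S698 F1169: (82.9752,79.4108) → (95.1665,97.7115) → (116.7275,102.0315) → (135.0282,89.8402) → (139.3482,68.2792) → (127.1569,49.9785) → (105.5959,45.6585) → (87.2952,57.8498) → (82.9752,79.4108) (closed)

[6] `<path>` open polyline, #ff0000→cut S698 F1169: (139.7821,47.8984) → (18.0799,45.7513) → (117.5327,103.5435) → (16.2675,11.9967) → (123.7651,31.9750) → (49.6752,37.3186)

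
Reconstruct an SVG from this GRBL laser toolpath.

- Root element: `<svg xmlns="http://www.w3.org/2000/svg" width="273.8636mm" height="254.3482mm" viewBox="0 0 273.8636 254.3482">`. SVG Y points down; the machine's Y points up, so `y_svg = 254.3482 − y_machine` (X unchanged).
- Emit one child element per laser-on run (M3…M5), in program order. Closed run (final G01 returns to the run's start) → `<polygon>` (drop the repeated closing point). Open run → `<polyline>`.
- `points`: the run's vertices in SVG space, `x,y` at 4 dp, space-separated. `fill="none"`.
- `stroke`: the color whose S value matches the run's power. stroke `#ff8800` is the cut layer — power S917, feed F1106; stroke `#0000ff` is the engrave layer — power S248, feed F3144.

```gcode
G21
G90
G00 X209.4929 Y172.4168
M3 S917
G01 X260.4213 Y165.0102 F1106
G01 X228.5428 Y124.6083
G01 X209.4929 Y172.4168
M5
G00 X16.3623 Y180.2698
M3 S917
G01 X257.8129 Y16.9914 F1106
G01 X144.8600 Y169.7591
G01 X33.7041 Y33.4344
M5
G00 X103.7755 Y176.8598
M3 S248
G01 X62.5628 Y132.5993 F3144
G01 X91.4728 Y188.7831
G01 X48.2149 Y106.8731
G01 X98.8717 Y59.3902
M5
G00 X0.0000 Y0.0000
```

y_svg = 254.3482 − y_m.

[1] S917→`#ff8800` (cut); closed run; points: 209.4929,81.9314 260.4213,89.3380 228.5428,129.7399

[2] S917→`#ff8800` (cut); open run; points: 16.3623,74.0784 257.8129,237.3568 144.8600,84.5891 33.7041,220.9138

[3] S248→`#0000ff` (engrave); open run; points: 103.7755,77.4884 62.5628,121.7489 91.4728,65.5651 48.2149,147.4751 98.8717,194.9580

<svg xmlns="http://www.w3.org/2000/svg" width="273.8636mm" height="254.3482mm" viewBox="0 0 273.8636 254.3482">
  <polygon points="209.4929,81.9314 260.4213,89.3380 228.5428,129.7399" fill="none" stroke="#ff8800"/>
  <polyline points="16.3623,74.0784 257.8129,237.3568 144.8600,84.5891 33.7041,220.9138" fill="none" stroke="#ff8800"/>
  <polyline points="103.7755,77.4884 62.5628,121.7489 91.4728,65.5651 48.2149,147.4751 98.8717,194.9580" fill="none" stroke="#0000ff"/>
</svg>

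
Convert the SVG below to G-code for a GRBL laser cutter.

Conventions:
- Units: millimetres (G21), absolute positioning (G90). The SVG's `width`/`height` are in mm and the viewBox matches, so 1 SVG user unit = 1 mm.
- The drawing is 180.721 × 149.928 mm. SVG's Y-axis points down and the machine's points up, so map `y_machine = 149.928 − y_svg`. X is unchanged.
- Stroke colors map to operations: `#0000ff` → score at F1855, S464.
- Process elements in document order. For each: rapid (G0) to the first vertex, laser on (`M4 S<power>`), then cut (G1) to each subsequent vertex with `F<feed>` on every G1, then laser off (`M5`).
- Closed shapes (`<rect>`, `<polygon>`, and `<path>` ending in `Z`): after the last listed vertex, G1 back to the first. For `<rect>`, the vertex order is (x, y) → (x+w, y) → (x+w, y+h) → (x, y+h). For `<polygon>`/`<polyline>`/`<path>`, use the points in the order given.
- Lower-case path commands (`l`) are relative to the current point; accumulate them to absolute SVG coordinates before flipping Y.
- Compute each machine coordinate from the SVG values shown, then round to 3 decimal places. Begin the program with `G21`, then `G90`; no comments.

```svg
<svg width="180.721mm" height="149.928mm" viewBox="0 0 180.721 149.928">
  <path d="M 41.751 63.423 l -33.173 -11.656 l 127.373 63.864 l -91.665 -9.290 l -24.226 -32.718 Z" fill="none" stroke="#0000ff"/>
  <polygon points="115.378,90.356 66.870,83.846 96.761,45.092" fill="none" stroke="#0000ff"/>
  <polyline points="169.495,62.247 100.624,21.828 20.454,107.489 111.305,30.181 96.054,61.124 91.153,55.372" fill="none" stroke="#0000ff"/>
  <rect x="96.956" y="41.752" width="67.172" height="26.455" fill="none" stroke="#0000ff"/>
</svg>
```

G21
G90
G0 X41.751 Y86.505
M4 S464
G1 X8.578 Y98.161 F1855
G1 X135.951 Y34.297 F1855
G1 X44.286 Y43.587 F1855
G1 X20.060 Y76.305 F1855
G1 X41.751 Y86.505 F1855
M5
G0 X115.378 Y59.572
M4 S464
G1 X66.870 Y66.082 F1855
G1 X96.761 Y104.836 F1855
G1 X115.378 Y59.572 F1855
M5
G0 X169.495 Y87.681
M4 S464
G1 X100.624 Y128.100 F1855
G1 X20.454 Y42.439 F1855
G1 X111.305 Y119.747 F1855
G1 X96.054 Y88.804 F1855
G1 X91.153 Y94.556 F1855
M5
G0 X96.956 Y108.176
M4 S464
G1 X164.128 Y108.176 F1855
G1 X164.128 Y81.721 F1855
G1 X96.956 Y81.721 F1855
G1 X96.956 Y108.176 F1855
M5

1 u = 1 mm; y_m = 149.928 − y.

[1] `<path>` closed polygon, #0000ff→score S464 F1855: (41.751,86.505) → (8.578,98.161) → (135.951,34.297) → (44.286,43.587) → (20.060,76.305) → (41.751,86.505) (closed)

[2] `<polygon>` regular polygon, #0000ff→score S464 F1855: (115.378,59.572) → (66.870,66.082) → (96.761,104.836) → (115.378,59.572) (closed)

[3] `<polyline>` open polyline, #0000ff→score S464 F1855: (169.495,87.681) → (100.624,128.100) → (20.454,42.439) → (111.305,119.747) → (96.054,88.804) → (91.153,94.556)

[4] `<rect>` rectangle, #0000ff→score S464 F1855: (96.956,108.176) → (164.128,108.176) → (164.128,81.721) → (96.956,81.721) → (96.956,108.176) (closed)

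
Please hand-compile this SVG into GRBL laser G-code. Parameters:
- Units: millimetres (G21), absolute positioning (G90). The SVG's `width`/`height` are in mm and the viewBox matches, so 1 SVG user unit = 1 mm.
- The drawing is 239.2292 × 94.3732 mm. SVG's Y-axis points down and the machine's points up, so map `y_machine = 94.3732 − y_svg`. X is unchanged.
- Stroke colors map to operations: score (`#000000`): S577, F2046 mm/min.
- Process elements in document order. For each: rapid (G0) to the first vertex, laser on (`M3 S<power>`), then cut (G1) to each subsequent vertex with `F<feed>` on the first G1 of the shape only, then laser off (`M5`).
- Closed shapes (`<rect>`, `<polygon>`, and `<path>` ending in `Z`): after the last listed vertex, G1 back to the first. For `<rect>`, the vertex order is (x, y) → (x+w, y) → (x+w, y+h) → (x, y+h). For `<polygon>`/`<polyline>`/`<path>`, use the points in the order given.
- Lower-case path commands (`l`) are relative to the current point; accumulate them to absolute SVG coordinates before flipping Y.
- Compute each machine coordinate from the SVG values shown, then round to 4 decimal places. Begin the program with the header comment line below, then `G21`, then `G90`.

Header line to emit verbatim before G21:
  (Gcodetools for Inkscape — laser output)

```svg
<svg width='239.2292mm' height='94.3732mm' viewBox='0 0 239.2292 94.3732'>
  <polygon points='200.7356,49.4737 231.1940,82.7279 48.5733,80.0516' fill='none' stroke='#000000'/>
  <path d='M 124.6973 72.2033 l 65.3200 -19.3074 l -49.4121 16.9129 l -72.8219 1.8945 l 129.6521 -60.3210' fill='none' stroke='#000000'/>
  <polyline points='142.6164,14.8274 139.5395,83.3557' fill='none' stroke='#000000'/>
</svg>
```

(Gcodetools for Inkscape — laser output)
G21
G90
G0 X200.7356 Y44.8995
M3 S577
G1 X231.1940 Y11.6453 F2046
G1 X48.5733 Y14.3216
G1 X200.7356 Y44.8995
M5
G0 X124.6973 Y22.1699
M3 S577
G1 X190.0173 Y41.4773 F2046
G1 X140.6052 Y24.5644
G1 X67.7833 Y22.6699
G1 X197.4354 Y82.9909
M5
G0 X142.6164 Y79.5458
M3 S577
G1 X139.5395 Y11.0175 F2046
M5

viewBox `0 0 239.2292 94.3732` with mm width/height → 1 unit = 1 mm. Flip: y_m = 94.3732 − y_svg.

**Shape 1** — `<polygon>` closed polygon, stroke `#000000` → score (S577, F2046). Machine vertices: (200.7356,44.8995) → (231.1940,11.6453) → (48.5733,14.3216) → (200.7356,44.8995). Closed: final G1 returns to the first vertex.

**Shape 2** — `<path>` open polyline, stroke `#000000` → score (S577, F2046). Machine vertices: (124.6973,22.1699) → (190.0173,41.4773) → (140.6052,24.5644) → (67.7833,22.6699) → (197.4354,82.9909). Open path.

**Shape 3** — `<polyline>` line segment, stroke `#000000` → score (S577, F2046). Machine vertices: (142.6164,79.5458) → (139.5395,11.0175). Open path.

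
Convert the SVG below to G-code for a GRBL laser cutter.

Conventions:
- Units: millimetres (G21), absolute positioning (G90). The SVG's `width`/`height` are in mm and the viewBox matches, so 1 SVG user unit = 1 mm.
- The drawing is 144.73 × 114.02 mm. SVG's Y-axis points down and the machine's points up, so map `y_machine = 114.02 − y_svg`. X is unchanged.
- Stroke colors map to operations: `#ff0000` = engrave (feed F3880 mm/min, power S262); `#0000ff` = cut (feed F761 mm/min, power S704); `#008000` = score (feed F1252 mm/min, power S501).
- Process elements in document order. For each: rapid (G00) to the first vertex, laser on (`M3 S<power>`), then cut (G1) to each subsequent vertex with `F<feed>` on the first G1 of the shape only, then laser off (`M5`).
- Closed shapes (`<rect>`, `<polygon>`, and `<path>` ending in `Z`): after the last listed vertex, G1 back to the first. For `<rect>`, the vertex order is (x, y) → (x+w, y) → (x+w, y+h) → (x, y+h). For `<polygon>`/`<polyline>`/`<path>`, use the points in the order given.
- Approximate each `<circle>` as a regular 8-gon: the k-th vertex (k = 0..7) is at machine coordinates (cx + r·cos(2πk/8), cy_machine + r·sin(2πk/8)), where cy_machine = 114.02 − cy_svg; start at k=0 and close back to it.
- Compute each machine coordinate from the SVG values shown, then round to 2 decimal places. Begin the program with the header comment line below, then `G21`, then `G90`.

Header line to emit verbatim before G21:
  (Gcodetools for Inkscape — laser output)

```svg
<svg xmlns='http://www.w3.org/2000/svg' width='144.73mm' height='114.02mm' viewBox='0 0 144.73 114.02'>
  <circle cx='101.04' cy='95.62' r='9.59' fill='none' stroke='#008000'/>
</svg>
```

Since the viewBox matches the mm dimensions, user units are millimetres directly. The only transform is the Y-flip y_m = 114.02 − y_svg.

Shape 1 is a circle drawn with `<circle>`. Its stroke #008000 means score at S501, F1252. After flipping Y the toolpath is (110.63,18.40) → (107.82,25.18) → (101.04,27.99) → (94.26,25.18) → (91.45,18.40) → (94.26,11.62) → (101.04,8.81) → (107.82,11.62) → (110.63,18.40), returning to the start.

(Gcodetools for Inkscape — laser output)
G21
G90
G00 X110.63 Y18.40
M3 S501
G1 X107.82 Y25.18 F1252
G1 X101.04 Y27.99
G1 X94.26 Y25.18
G1 X91.45 Y18.40
G1 X94.26 Y11.62
G1 X101.04 Y8.81
G1 X107.82 Y11.62
G1 X110.63 Y18.40
M5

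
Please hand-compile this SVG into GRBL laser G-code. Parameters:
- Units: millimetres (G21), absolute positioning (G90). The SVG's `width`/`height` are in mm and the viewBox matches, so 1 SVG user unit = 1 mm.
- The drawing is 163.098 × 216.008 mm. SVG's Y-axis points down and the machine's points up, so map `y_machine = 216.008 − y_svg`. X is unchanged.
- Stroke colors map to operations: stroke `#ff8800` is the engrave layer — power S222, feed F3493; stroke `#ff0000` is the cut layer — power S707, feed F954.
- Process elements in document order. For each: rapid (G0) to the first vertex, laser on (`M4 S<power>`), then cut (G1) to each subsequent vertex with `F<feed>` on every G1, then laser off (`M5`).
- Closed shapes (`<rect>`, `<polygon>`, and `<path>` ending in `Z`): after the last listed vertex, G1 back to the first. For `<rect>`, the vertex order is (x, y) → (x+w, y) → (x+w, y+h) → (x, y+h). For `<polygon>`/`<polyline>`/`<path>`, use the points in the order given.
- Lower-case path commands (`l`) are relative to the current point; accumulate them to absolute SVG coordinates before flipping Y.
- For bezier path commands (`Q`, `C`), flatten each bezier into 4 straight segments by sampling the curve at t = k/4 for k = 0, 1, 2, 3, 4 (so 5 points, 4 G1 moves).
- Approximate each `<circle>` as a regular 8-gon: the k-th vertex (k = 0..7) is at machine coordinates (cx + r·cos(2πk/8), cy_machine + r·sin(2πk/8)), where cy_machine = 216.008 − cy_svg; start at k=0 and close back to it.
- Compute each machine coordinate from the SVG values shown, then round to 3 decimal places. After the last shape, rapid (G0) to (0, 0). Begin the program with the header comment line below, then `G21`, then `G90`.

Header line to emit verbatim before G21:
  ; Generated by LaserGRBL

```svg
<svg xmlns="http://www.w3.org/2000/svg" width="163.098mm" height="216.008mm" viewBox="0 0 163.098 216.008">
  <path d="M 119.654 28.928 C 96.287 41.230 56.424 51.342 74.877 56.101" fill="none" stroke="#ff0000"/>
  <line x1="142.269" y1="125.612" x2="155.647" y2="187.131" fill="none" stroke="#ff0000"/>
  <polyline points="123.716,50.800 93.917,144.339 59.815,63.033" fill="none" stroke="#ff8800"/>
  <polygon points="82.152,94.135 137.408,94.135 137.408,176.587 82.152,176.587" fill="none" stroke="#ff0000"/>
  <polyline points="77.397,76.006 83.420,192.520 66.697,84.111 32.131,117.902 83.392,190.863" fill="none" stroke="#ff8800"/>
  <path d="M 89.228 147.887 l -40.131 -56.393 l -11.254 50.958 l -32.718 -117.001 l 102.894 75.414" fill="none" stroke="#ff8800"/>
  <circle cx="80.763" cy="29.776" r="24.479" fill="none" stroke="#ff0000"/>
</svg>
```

viewBox `0 0 163.098 216.008` with mm width/height → 1 unit = 1 mm. Flip: y_m = 216.008 − y_svg.

**Shape 1** — `<path>` cubic bezier, stroke `#ff0000` → cut (S707, F954). Control points (SVG): P0=(119.654,28.928), P1=(96.287,41.230), P2=(56.424,51.342), P3=(74.877,56.101); sampled at t=k/4. Machine vertices: (119.654,187.080) → (100.205,178.314) → (81.583,170.665) → (70.803,164.431) → (74.877,159.907). Open path.

**Shape 2** — `<line>` line segment, stroke `#ff0000` → cut (S707, F954). Machine vertices: (142.269,90.396) → (155.647,28.877). Open path.

**Shape 3** — `<polyline>` open polyline, stroke `#ff8800` → engrave (S222, F3493). Machine vertices: (123.716,165.208) → (93.917,71.669) → (59.815,152.975). Open path.

**Shape 4** — `<polygon>` rectangle, stroke `#ff0000` → cut (S707, F954). Machine vertices: (82.152,121.873) → (137.408,121.873) → (137.408,39.421) → (82.152,39.421) → (82.152,121.873). Closed: final G1 returns to the first vertex.

**Shape 5** — `<polyline>` open polyline, stroke `#ff8800` → engrave (S222, F3493). Machine vertices: (77.397,140.002) → (83.420,23.488) → (66.697,131.897) → (32.131,98.106) → (83.392,25.145). Open path.

**Shape 6** — `<path>` open polyline, stroke `#ff8800` → engrave (S222, F3493). Machine vertices: (89.228,68.121) → (49.097,124.514) → (37.843,73.556) → (5.125,190.557) → (108.019,115.143). Open path.

**Shape 7** — `<circle>` circle, stroke `#ff0000` → cut (S707, F954). Machine vertices: (105.242,186.232) → (98.072,203.541) → (80.763,210.711) → (63.454,203.541) → (56.284,186.232) → (63.454,168.923) → (80.763,161.753) → (98.072,168.923) → (105.242,186.232). Closed: final G1 returns to the first vertex.

; Generated by LaserGRBL
G21
G90
G0 X119.654 Y187.080
M4 S707
G1 X100.205 Y178.314 F954
G1 X81.583 Y170.665 F954
G1 X70.803 Y164.431 F954
G1 X74.877 Y159.907 F954
M5
G0 X142.269 Y90.396
M4 S707
G1 X155.647 Y28.877 F954
M5
G0 X123.716 Y165.208
M4 S222
G1 X93.917 Y71.669 F3493
G1 X59.815 Y152.975 F3493
M5
G0 X82.152 Y121.873
M4 S707
G1 X137.408 Y121.873 F954
G1 X137.408 Y39.421 F954
G1 X82.152 Y39.421 F954
G1 X82.152 Y121.873 F954
M5
G0 X77.397 Y140.002
M4 S222
G1 X83.420 Y23.488 F3493
G1 X66.697 Y131.897 F3493
G1 X32.131 Y98.106 F3493
G1 X83.392 Y25.145 F3493
M5
G0 X89.228 Y68.121
M4 S222
G1 X49.097 Y124.514 F3493
G1 X37.843 Y73.556 F3493
G1 X5.125 Y190.557 F3493
G1 X108.019 Y115.143 F3493
M5
G0 X105.242 Y186.232
M4 S707
G1 X98.072 Y203.541 F954
G1 X80.763 Y210.711 F954
G1 X63.454 Y203.541 F954
G1 X56.284 Y186.232 F954
G1 X63.454 Y168.923 F954
G1 X80.763 Y161.753 F954
G1 X98.072 Y168.923 F954
G1 X105.242 Y186.232 F954
M5
G0 X0.000 Y0.000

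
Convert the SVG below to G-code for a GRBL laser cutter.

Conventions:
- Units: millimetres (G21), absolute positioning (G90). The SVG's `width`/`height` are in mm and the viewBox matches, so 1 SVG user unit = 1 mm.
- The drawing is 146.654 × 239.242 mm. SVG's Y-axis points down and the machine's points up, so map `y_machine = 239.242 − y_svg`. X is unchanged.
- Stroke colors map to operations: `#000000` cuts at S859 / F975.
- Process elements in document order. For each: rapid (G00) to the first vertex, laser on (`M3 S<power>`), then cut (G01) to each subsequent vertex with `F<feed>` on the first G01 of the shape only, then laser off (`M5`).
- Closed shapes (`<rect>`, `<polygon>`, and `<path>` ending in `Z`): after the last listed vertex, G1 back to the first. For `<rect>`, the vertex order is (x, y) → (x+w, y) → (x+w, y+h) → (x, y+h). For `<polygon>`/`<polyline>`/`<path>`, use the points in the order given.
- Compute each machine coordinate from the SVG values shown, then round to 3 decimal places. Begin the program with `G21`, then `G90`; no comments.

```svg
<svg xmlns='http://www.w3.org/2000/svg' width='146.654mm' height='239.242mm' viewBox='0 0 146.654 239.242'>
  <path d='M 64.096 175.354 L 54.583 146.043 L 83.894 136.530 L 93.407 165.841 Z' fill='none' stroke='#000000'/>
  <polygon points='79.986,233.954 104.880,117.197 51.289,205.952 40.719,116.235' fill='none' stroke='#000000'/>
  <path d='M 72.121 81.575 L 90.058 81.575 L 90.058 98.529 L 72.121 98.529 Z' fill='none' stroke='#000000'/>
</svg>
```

Since the viewBox matches the mm dimensions, user units are millimetres directly. The only transform is the Y-flip y_m = 239.242 − y_svg.

Shape 1 is a regular polygon drawn with `<path>`. Its stroke #000000 means cut at S859, F975. After flipping Y the toolpath is (64.096,63.888) → (54.583,93.199) → (83.894,102.712) → (93.407,73.401) → (64.096,63.888), returning to the start.

Shape 2 is a closed polygon drawn with `<polygon>`. Its stroke #000000 means cut at S859, F975. After flipping Y the toolpath is (79.986,5.288) → (104.880,122.045) → (51.289,33.290) → (40.719,123.007) → (79.986,5.288), returning to the start.

Shape 3 is a rectangle drawn with `<path>`. Its stroke #000000 means cut at S859, F975. After flipping Y the toolpath is (72.121,157.667) → (90.058,157.667) → (90.058,140.713) → (72.121,140.713) → (72.121,157.667), returning to the start.

G21
G90
G00 X64.096 Y63.888
M3 S859
G01 X54.583 Y93.199 F975
G01 X83.894 Y102.712
G01 X93.407 Y73.401
G01 X64.096 Y63.888
M5
G00 X79.986 Y5.288
M3 S859
G01 X104.880 Y122.045 F975
G01 X51.289 Y33.290
G01 X40.719 Y123.007
G01 X79.986 Y5.288
M5
G00 X72.121 Y157.667
M3 S859
G01 X90.058 Y157.667 F975
G01 X90.058 Y140.713
G01 X72.121 Y140.713
G01 X72.121 Y157.667
M5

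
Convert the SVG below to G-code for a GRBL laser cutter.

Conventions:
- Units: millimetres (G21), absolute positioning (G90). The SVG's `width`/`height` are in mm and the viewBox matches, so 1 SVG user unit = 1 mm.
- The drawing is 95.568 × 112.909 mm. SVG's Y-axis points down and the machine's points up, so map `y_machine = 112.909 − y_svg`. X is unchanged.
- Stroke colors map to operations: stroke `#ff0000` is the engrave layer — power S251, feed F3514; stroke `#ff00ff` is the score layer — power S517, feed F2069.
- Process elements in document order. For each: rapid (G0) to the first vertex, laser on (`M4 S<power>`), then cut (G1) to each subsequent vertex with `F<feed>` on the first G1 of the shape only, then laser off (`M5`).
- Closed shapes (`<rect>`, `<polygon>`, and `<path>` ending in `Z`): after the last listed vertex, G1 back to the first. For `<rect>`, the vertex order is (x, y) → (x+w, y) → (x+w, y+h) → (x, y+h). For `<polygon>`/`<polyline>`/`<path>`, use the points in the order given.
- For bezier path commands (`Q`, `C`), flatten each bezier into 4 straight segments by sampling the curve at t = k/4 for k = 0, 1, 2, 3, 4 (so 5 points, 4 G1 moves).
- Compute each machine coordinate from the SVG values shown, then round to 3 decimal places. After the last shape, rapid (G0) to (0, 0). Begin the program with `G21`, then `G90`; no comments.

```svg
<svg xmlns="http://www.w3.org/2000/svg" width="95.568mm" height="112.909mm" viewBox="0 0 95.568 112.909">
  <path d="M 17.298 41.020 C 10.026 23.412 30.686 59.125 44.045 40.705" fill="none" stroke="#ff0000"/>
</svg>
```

1 u = 1 mm; y_m = 112.909 − y.

[1] `<path>` cubic bezier, #ff0000→engrave S251 F3514: (17.298,71.889) → (16.531,76.776) → (22.935,71.742) → (33.207,66.860) → (44.045,72.204)

G21
G90
G0 X17.298 Y71.889
M4 S251
G1 X16.531 Y76.776 F3514
G1 X22.935 Y71.742
G1 X33.207 Y66.860
G1 X44.045 Y72.204
M5
G0 X0.000 Y0.000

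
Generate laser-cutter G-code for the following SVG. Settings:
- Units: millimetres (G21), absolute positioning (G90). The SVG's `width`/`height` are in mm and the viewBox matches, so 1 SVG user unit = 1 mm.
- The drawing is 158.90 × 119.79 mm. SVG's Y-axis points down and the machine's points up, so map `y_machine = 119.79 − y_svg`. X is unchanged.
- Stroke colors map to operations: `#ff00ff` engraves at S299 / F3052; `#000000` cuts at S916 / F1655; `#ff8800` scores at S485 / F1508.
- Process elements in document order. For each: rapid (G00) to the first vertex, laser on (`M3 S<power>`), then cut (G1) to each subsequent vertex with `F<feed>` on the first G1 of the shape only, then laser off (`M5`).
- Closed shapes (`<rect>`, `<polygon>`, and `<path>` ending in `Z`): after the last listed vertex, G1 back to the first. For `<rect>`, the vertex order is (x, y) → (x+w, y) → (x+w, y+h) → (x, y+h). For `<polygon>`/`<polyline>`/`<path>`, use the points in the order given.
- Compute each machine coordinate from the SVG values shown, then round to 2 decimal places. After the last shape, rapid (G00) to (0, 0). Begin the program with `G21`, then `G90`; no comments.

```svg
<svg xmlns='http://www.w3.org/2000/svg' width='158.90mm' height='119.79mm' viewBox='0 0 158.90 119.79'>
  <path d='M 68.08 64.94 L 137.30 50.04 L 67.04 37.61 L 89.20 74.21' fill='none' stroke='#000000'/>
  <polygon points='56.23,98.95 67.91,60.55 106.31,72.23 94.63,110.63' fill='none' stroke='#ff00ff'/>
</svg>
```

Since the viewBox matches the mm dimensions, user units are millimetres directly. The only transform is the Y-flip y_m = 119.79 − y_svg.

Shape 1 is a open polyline drawn with `<path>`. Its stroke #000000 means cut at S916, F1655. After flipping Y the toolpath is (68.08,54.85) → (137.30,69.75) → (67.04,82.18) → (89.20,45.58).

Shape 2 is a regular polygon drawn with `<polygon>`. Its stroke #ff00ff means engrave at S299, F3052. After flipping Y the toolpath is (56.23,20.84) → (67.91,59.24) → (106.31,47.56) → (94.63,9.16) → (56.23,20.84), returning to the start.

G21
G90
G00 X68.08 Y54.85
M3 S916
G1 X137.30 Y69.75 F1655
G1 X67.04 Y82.18
G1 X89.20 Y45.58
M5
G00 X56.23 Y20.84
M3 S299
G1 X67.91 Y59.24 F3052
G1 X106.31 Y47.56
G1 X94.63 Y9.16
G1 X56.23 Y20.84
M5
G00 X0.00 Y0.00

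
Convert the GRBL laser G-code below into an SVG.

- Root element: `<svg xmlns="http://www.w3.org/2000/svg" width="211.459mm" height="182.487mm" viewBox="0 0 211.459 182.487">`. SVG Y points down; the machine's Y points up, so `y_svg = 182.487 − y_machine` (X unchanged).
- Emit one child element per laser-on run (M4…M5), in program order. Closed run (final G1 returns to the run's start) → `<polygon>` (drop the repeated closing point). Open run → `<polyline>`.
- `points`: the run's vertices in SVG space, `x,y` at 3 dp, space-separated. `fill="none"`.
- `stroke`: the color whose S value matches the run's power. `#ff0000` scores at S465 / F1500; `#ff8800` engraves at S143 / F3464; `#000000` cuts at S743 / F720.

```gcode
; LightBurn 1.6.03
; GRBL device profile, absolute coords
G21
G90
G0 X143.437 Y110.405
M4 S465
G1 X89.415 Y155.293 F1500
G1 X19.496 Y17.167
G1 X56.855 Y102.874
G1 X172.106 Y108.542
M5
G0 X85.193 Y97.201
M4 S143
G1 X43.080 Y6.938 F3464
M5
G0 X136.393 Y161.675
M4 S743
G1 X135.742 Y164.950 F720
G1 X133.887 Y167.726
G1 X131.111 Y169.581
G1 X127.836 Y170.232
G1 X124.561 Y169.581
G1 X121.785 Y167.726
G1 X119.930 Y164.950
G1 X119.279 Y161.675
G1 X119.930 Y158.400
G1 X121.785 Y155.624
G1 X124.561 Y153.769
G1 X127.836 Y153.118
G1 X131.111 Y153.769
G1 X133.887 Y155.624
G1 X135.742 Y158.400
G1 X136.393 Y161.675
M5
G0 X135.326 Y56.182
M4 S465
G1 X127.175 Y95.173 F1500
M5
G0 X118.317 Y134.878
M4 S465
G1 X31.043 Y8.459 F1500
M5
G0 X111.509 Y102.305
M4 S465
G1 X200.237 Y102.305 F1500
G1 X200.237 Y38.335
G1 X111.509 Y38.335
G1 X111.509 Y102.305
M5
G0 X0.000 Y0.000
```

<svg xmlns="http://www.w3.org/2000/svg" width="211.459mm" height="182.487mm" viewBox="0 0 211.459 182.487">
  <polyline points="143.437,72.082 89.415,27.194 19.496,165.320 56.855,79.613 172.106,73.945" fill="none" stroke="#ff0000"/>
  <polyline points="85.193,85.286 43.080,175.549" fill="none" stroke="#ff8800"/>
  <polygon points="136.393,20.812 135.742,17.537 133.887,14.761 131.111,12.906 127.836,12.255 124.561,12.906 121.785,14.761 119.930,17.537 119.279,20.812 119.930,24.087 121.785,26.863 124.561,28.718 127.836,29.369 131.111,28.718 133.887,26.863 135.742,24.087" fill="none" stroke="#000000"/>
  <polyline points="135.326,126.305 127.175,87.314" fill="none" stroke="#ff0000"/>
  <polyline points="118.317,47.609 31.043,174.028" fill="none" stroke="#ff0000"/>
  <polygon points="111.509,80.182 200.237,80.182 200.237,144.152 111.509,144.152" fill="none" stroke="#ff0000"/>
</svg>

Each laser-on run becomes one SVG element. Flip Y back into SVG space with y_svg = 182.487 − y_machine.

Run 1: S465 ⇒ score layer `#ff0000`. The run is open, so emit a `<polyline>` with points (Y-flipped): 143.437,72.082 89.415,27.194 19.496,165.320 56.855,79.613 172.106,73.945.

Run 2: S143 ⇒ engrave layer `#ff8800`. The run is open, so emit a `<polyline>` with points (Y-flipped): 85.193,85.286 43.080,175.549.

Run 3: the run's S743 means `#000000` (cut). The run returns to its start, so emit a `<polygon>` with points (Y-flipped): 136.393,20.812 135.742,17.537 133.887,14.761 131.111,12.906 127.836,12.255 124.561,12.906 121.785,14.761 119.930,17.537 119.279,20.812 119.930,24.087 121.785,26.863 124.561,28.718 127.836,29.369 131.111,28.718 133.887,26.863 135.742,24.087.

Run 4: power S465 maps to stroke `#ff0000` (score). The run is open, so emit a `<polyline>` with points (Y-flipped): 135.326,126.305 127.175,87.314.

Run 5: S465 ⇒ score layer `#ff0000`. The run is open, so emit a `<polyline>` with points (Y-flipped): 118.317,47.609 31.043,174.028.

Run 6: the run's S465 means `#ff0000` (score). The run returns to its start, so emit a `<polygon>` with points (Y-flipped): 111.509,80.182 200.237,80.182 200.237,144.152 111.509,144.152.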